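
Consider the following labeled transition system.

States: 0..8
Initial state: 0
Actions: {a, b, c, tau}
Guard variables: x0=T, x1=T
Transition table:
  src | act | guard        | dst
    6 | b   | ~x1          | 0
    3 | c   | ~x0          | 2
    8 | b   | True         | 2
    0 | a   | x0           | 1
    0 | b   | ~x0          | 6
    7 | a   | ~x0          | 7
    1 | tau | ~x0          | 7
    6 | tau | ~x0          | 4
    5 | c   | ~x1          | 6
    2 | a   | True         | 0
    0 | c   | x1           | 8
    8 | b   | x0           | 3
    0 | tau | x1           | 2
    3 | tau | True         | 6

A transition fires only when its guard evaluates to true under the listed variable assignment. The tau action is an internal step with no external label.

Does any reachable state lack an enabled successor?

Answer: DEADLOCK at state 1

Working:
R = {0,1,2,3,6,8}
  0: a→1  c→8  tau→2  [deg 3]
  1: ∅  [STUCK]
  2: a→0  [deg 1]
  3: tau→6  [deg 1]
  6: ∅  [STUCK]
  8: b→2  b→3  [deg 2]
witness 1: a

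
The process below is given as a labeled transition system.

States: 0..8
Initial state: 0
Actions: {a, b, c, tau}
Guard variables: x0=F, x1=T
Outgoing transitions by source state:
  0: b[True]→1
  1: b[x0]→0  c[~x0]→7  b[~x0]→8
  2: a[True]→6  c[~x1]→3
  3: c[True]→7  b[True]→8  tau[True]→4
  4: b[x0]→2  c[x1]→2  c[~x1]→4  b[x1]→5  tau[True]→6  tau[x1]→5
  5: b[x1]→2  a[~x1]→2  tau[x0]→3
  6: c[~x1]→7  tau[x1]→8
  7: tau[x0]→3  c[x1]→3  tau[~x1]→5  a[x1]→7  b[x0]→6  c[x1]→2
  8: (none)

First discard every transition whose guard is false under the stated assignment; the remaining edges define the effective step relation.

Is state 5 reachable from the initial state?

After dropping false guards: 16 live edges.
depth 0: {0}
depth 1: {1}  total {0,1}
depth 2: {7,8}  total {0,1,7,8}
depth 3: {2,3}  total {0,1,2,3,7,8}
depth 4: {4,6}  total {0,1,2,3,4,6,7,8}
depth 5: {5}  total {0,1,2,3,4,5,6,7,8}
Reachable = {0,1,2,3,4,5,6,7,8}
trace reaching 5: b·c·c·tau·b

Answer: REACHABLE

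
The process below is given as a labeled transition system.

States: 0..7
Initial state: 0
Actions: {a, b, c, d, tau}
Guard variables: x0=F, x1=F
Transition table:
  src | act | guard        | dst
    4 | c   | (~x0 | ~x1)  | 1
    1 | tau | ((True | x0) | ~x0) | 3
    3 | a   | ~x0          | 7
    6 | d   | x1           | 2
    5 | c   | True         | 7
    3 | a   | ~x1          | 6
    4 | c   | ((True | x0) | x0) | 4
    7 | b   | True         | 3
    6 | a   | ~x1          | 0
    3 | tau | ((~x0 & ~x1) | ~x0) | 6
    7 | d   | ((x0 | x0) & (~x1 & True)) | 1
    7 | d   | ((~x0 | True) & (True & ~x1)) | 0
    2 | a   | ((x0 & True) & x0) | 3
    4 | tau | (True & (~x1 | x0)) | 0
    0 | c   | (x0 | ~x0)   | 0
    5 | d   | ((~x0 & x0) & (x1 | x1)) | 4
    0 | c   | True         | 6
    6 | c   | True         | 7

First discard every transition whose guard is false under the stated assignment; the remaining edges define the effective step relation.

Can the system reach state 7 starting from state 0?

14 transition(s) survive guard evaluation.
Layer 0: {0}
Layer 1: {6}  total {0,6}
Layer 2: {7}  total {0,6,7}
Layer 3: {3}  total {0,3,6,7}
Reachable = {0,3,6,7}
Path to 7: c·c

Answer: REACHABLE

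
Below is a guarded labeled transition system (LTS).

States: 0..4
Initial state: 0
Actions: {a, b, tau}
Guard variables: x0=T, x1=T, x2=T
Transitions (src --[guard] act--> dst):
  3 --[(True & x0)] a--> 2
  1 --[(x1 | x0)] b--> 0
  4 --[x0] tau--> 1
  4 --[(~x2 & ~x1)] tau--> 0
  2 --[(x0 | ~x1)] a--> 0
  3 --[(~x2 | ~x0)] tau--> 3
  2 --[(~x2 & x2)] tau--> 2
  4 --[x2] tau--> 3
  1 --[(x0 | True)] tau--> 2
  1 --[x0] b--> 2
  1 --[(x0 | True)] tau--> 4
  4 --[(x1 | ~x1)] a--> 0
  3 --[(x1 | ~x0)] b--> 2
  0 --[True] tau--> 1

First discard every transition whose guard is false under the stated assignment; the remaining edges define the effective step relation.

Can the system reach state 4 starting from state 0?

After dropping false guards: 11 live edges.
depth 0: {0}
depth 1: {1}  now seen {0,1}
depth 2: {2,4}  now seen {0,1,2,4}
depth 3: {3}  now seen {0,1,2,3,4}
Reachable = {0,1,2,3,4}
witness 4: tau·tau

Answer: REACHABLE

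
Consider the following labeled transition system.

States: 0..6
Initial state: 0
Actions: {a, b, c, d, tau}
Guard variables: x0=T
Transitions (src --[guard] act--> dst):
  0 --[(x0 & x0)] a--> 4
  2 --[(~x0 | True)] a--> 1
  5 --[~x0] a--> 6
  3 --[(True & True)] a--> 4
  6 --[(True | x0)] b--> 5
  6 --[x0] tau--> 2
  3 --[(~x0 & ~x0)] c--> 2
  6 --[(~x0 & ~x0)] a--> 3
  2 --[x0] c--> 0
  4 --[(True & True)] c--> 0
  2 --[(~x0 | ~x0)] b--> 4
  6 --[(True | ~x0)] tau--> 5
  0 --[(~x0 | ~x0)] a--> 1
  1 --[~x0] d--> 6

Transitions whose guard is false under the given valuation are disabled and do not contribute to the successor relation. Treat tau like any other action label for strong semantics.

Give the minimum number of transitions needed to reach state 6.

Answer: UNREACHABLE

Working:
Layered search for 6:
  Layer 0: {0}
  Layer 1: {4}
6 never appears.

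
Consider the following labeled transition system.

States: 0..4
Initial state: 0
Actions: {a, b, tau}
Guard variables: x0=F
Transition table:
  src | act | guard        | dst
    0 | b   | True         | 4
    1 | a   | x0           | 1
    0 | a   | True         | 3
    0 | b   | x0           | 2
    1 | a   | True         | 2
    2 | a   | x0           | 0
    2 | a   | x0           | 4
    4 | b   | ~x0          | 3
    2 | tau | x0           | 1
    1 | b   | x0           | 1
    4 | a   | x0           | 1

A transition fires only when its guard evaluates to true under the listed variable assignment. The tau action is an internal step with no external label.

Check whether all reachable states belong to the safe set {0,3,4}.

Allowed set {0,3,4}
Reachable = {0,3,4}
  0: ✓
  3: ✓
  4: ✓

Answer: INVARIANT HOLDS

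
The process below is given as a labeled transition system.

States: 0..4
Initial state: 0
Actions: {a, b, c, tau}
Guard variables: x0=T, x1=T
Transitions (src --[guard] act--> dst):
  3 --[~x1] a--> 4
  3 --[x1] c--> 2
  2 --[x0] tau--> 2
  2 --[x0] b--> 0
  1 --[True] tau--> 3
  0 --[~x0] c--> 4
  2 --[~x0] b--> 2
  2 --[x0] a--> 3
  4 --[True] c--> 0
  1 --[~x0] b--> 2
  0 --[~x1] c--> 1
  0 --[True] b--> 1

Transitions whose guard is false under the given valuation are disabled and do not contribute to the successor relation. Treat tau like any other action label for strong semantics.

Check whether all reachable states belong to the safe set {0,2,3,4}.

Answer: INVARIANT VIOLATED at state 1

Analysis:
Allowed set {0,2,3,4}
Reachable = {0,1,2,3}
  0: ok
  1: VIOLATES
  2: ok
  3: ok
counterexample path to 1: b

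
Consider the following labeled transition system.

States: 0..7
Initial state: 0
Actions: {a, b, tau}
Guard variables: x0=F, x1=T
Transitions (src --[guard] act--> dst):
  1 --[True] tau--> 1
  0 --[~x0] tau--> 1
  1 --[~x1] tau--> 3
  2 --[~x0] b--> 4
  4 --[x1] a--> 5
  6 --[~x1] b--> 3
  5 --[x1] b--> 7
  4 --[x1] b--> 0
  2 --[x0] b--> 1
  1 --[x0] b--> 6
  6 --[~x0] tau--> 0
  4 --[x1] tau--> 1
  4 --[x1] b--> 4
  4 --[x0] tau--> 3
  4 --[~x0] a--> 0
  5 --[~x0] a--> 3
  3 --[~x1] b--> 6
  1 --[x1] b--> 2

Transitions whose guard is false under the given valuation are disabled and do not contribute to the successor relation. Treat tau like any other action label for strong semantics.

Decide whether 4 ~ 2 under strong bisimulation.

Compute ~ classes (split until stable):
  π0 = {{0,1,2,3,4,5,6,7}}
  π1 = {{0,6},{1},{2},{3,7},{4},{5}}
  π2 = {{0},{1},{2},{3,7},{4},{5},{6}}
stable after 3 split(s): 7 block(s)
4∈{4}, 2∈{2}

Answer: NOT BISIMILAR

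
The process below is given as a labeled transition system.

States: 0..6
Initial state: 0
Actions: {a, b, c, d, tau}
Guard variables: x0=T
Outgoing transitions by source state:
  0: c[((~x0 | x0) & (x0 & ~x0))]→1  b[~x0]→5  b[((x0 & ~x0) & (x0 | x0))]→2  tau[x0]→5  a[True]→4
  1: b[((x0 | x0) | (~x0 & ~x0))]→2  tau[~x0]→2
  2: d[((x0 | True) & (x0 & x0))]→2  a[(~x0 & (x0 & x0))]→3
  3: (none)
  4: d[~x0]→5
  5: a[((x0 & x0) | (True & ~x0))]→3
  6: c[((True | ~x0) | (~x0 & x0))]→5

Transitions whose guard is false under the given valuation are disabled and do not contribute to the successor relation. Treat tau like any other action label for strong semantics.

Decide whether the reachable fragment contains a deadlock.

Reach set: {0,3,4,5}
  0: a→4  tau→5  [2 exit(s)]
  3: ∅  [deadlock]
  4: ∅  [deadlock]
  5: a→3  [1 exit(s)]
Path to 3: tau·a

Answer: DEADLOCK at state 3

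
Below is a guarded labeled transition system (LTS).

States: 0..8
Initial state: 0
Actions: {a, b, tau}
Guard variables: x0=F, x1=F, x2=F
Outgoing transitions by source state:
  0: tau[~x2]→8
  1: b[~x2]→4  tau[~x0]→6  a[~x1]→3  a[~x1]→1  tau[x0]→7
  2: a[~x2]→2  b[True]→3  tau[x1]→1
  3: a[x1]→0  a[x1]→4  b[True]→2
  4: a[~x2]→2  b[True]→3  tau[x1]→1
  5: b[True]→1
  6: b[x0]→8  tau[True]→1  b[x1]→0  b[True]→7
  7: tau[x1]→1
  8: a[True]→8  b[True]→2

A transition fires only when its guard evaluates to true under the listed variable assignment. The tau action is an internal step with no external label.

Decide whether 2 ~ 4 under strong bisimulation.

Answer: BISIMILAR

Trace:
Bisimulation quotient by refinement:
  round 0: {{0,1,2,3,4,5,6,7,8}}
  round 1: {{0},{1},{2,4,8},{3,5},{6},{7}}
  round 2: {{0},{1},{2,4},{3},{5},{6},{7},{8}}
8 equivalence class(es) (converged in 3)
class of 2: {2,4}; class of 4: {2,4}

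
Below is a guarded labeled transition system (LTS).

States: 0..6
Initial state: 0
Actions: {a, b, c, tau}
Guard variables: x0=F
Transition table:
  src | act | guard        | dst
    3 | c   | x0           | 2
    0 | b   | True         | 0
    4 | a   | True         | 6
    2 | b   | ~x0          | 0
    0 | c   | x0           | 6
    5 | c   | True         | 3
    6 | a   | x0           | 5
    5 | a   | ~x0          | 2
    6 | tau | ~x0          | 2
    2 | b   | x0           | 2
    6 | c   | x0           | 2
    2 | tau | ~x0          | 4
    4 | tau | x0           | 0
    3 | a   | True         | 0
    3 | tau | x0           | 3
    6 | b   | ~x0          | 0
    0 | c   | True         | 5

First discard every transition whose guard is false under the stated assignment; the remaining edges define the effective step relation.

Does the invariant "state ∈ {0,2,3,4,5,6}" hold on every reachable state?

Answer: INVARIANT HOLDS

Analysis:
Inv-set: {0,2,3,4,5,6}
Reach set: {0,2,3,4,5,6}
  0: ✓
  2: ✓
  3: ✓
  4: ✓
  5: ✓
  6: ✓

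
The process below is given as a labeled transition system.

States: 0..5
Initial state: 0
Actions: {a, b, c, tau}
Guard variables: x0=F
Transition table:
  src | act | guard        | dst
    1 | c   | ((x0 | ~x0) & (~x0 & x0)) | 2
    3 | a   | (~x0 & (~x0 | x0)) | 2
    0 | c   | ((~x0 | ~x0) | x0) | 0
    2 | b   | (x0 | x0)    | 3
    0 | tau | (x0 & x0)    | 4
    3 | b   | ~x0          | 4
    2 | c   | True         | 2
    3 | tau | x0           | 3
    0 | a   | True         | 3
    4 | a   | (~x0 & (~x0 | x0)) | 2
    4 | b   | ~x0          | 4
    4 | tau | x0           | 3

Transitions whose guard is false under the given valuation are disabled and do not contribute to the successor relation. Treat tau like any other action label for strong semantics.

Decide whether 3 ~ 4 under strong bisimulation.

Answer: BISIMILAR

Trace:
Bisimulation quotient by refinement:
  P[0] = {{0,1,2,3,4,5}}
  P[1] = {{0},{1,5},{2},{3,4}}
Fixed point at round 2; 4 class(es).
3∈{3,4}, 4∈{3,4}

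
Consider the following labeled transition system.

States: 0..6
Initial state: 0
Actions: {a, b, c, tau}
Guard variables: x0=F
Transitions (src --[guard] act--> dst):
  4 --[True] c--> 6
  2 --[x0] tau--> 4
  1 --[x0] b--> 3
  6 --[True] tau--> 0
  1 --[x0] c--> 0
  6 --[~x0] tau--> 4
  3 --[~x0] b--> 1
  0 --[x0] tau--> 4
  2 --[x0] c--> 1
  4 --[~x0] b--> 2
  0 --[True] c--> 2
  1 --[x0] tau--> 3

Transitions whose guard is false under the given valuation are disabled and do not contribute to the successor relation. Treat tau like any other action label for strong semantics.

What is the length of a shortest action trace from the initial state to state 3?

Answer: UNREACHABLE

Analysis:
BFS to 3:
  depth 0: {0}
  depth 1: {2}
3 never appears.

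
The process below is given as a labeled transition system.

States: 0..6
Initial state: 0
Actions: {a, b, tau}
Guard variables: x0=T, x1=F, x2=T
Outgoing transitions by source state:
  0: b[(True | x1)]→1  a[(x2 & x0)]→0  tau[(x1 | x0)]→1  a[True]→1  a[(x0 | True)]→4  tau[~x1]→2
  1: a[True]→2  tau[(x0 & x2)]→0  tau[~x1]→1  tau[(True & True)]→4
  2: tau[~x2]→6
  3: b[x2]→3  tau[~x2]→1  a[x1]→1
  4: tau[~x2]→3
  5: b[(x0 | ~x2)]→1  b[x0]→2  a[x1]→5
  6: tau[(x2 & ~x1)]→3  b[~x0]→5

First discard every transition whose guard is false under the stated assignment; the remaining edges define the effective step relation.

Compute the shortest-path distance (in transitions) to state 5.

Answer: UNREACHABLE

Trace:
BFS to 5:
  depth 0: {0}
  depth 1: {1,2,4}
5 never appears.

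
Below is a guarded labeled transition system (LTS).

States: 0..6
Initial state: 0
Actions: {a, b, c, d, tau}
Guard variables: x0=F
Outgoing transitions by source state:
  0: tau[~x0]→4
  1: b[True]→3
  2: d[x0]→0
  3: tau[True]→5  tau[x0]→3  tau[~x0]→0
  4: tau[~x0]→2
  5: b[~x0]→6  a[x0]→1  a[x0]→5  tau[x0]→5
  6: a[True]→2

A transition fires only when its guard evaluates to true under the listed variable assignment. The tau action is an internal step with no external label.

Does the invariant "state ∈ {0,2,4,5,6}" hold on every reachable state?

Answer: INVARIANT HOLDS

Trace:
Allowed set {0,2,4,5,6}
Reachable = {0,2,4}
  0: ok
  2: ok
  4: ok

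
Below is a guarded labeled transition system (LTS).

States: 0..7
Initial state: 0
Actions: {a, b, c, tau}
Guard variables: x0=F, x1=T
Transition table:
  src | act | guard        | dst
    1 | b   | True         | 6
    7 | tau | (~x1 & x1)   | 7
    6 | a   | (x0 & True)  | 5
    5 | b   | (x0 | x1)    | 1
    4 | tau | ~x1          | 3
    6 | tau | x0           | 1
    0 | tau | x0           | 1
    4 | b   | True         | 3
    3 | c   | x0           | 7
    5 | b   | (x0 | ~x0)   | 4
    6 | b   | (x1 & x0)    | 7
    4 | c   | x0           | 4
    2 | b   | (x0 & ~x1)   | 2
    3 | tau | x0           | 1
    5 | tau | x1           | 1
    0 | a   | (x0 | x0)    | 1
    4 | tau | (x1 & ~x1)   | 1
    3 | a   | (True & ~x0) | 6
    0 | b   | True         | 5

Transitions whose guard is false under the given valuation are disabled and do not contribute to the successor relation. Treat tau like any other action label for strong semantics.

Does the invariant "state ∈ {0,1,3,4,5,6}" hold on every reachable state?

Allowed set {0,1,3,4,5,6}
Reachable = {0,1,3,4,5,6}
  0: ok
  1: ok
  3: ok
  4: ok
  5: ok
  6: ok

Answer: INVARIANT HOLDS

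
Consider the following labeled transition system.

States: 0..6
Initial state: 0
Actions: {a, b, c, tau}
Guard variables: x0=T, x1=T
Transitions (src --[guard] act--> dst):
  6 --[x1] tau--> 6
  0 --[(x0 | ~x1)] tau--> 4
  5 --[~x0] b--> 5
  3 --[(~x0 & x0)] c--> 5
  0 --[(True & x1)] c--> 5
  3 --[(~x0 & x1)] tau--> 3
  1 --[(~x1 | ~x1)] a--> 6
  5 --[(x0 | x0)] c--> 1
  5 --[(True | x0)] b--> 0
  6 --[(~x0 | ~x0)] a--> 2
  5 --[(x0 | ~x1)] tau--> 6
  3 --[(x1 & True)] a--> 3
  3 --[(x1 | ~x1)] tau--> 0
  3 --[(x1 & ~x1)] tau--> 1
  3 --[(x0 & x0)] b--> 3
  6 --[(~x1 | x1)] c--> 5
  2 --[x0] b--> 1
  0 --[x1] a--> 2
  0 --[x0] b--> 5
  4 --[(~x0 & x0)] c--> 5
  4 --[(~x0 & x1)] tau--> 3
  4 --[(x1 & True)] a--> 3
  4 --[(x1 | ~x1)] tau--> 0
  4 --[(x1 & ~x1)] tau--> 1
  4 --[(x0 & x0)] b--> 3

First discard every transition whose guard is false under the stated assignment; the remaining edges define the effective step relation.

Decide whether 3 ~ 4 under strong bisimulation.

Bisimulation quotient by refinement:
  round 0: {{0,1,2,3,4,5,6}}
  round 1: {{0},{1},{2},{3,4},{5},{6}}
6 equivalence class(es) (converged in 2)
[3]={3,4}  [4]={3,4}

Answer: BISIMILAR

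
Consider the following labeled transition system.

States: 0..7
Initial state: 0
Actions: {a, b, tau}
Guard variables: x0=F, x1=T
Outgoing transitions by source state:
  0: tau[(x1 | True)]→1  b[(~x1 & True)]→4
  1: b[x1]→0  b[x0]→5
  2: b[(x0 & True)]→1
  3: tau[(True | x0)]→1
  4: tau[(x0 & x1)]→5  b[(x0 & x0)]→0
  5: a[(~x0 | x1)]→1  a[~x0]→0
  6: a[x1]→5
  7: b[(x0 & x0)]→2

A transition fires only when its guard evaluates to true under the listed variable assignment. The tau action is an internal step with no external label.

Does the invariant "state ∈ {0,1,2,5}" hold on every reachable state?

Answer: INVARIANT HOLDS

Trace:
Inv-set: {0,1,2,5}
Reachable = {0,1}
  0: ✓
  1: ✓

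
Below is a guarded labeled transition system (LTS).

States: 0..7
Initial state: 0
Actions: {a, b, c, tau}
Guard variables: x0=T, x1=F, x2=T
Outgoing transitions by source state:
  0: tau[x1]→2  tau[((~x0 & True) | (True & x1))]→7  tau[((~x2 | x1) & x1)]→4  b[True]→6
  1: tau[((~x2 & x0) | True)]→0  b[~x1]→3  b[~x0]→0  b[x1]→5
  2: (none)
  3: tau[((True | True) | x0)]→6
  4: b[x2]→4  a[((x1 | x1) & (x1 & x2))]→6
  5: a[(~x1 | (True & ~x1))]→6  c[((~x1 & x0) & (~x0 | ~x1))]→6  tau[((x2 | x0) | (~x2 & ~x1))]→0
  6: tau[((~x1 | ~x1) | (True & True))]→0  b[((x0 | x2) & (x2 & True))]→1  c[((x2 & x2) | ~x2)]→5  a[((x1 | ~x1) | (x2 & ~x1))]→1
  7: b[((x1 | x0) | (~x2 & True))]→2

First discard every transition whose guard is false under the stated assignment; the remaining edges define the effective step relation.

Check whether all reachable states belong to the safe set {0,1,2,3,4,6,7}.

Answer: INVARIANT VIOLATED at state 5

Analysis:
Allowed set {0,1,2,3,4,6,7}
Reachable = {0,1,3,5,6}
  0: ok
  1: ok
  3: ok
  5: outside
  6: ok
counterexample path to 5: b·c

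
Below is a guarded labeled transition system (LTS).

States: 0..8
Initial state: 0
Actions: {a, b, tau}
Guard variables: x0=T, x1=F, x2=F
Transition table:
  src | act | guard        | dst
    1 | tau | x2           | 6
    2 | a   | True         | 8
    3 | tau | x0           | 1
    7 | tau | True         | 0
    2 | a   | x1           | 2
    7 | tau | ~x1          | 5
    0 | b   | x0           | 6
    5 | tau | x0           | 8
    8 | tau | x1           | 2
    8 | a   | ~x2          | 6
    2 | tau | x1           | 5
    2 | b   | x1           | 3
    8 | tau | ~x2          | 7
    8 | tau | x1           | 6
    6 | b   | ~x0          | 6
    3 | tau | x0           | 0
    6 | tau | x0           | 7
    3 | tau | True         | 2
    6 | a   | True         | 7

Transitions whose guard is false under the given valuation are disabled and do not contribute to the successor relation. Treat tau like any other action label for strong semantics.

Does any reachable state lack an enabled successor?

Answer: DEADLOCK-FREE

Analysis:
R = {0,5,6,7,8}
  0: b→6  [1 exit(s)]
  5: tau→8  [1 exit(s)]
  6: a→7  tau→7  [2 exit(s)]
  7: tau→0  tau→5  [2 exit(s)]
  8: a→6  tau→7  [2 exit(s)]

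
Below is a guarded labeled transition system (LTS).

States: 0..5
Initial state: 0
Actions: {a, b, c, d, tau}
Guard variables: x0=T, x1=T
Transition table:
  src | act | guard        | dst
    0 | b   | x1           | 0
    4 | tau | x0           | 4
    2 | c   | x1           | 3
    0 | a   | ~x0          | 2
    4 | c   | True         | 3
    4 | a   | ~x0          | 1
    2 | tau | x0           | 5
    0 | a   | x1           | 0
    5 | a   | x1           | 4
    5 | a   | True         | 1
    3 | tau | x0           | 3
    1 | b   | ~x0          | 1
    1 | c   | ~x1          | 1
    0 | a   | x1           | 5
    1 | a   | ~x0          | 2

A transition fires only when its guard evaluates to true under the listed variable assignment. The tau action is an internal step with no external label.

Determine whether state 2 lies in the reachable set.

Answer: UNREACHABLE

Trace:
10 transition(s) survive guard evaluation.
Layer 0: {0}
Layer 1: {5}  total {0,5}
Layer 2: {1,4}  total {0,1,4,5}
Layer 3: {3}  total {0,1,3,4,5}
R = {0,1,3,4,5}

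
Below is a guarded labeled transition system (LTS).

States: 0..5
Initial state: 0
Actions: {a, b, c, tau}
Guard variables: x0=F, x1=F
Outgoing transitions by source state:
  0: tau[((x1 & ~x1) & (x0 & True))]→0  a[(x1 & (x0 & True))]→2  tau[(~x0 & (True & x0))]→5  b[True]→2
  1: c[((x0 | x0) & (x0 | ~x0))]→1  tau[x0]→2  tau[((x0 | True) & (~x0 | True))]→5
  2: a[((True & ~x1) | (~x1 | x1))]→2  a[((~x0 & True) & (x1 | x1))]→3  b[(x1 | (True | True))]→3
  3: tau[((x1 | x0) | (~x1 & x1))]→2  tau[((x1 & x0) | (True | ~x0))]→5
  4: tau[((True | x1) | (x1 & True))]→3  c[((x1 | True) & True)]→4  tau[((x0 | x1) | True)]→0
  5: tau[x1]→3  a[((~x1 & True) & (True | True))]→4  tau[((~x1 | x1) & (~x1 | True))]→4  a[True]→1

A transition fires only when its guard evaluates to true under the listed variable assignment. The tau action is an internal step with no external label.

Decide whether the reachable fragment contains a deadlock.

Reachable = {0,1,2,3,4,5}
  0: b→2  [deg 1]
  1: tau→5  [deg 1]
  2: a→2  b→3  [deg 2]
  3: tau→5  [deg 1]
  4: c→4  tau→0  tau→3  [deg 3]
  5: a→1  a→4  tau→4  [deg 3]

Answer: DEADLOCK-FREE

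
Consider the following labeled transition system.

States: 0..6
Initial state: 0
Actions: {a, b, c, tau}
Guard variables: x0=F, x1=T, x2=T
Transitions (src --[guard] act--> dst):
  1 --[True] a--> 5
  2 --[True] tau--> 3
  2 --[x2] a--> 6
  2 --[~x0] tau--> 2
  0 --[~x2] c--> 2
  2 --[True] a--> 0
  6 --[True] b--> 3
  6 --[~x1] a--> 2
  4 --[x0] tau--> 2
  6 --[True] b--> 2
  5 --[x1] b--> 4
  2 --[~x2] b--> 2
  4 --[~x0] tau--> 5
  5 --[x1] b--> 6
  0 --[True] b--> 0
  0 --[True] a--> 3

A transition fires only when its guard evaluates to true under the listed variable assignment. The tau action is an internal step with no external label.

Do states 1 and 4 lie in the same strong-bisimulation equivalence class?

Answer: NOT BISIMILAR

Trace:
Refine partition for ~:
  P[0] = {{0,1,2,3,4,5,6}}
  P[1] = {{0},{1},{2},{3},{4},{5,6}}
  P[2] = {{0},{1},{2},{3},{4},{5},{6}}
Fixed point at round 3; 7 class(es).
class of 1: {1}; class of 4: {4}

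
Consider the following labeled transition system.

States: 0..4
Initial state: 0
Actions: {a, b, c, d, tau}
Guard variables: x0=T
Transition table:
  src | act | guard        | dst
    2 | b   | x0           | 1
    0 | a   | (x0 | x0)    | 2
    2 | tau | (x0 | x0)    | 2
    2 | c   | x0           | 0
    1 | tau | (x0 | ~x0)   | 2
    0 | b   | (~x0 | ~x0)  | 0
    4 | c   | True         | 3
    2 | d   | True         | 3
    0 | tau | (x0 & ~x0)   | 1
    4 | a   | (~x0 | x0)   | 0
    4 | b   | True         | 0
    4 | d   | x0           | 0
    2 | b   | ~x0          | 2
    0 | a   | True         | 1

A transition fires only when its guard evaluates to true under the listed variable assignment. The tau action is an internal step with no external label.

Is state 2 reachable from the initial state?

After dropping false guards: 11 live edges.
depth 0: {0}
depth 1: {1,2}  now seen {0,1,2}
depth 2: {3}  now seen {0,1,2,3}
R = {0,1,2,3}
trace reaching 2: a

Answer: REACHABLE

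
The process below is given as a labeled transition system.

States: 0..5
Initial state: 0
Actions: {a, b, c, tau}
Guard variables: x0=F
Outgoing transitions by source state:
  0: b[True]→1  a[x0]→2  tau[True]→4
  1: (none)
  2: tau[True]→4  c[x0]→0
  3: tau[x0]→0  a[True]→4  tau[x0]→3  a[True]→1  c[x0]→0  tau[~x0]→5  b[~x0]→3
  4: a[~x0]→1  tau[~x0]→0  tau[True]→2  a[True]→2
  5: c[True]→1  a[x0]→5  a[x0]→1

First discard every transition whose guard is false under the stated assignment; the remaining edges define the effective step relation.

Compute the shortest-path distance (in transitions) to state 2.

Breadth-first toward 2:
  L0 = {0}
  L1 = {1,4}
  L2 = {2}
depth(2)=2, e.g. tau·a

Answer: 2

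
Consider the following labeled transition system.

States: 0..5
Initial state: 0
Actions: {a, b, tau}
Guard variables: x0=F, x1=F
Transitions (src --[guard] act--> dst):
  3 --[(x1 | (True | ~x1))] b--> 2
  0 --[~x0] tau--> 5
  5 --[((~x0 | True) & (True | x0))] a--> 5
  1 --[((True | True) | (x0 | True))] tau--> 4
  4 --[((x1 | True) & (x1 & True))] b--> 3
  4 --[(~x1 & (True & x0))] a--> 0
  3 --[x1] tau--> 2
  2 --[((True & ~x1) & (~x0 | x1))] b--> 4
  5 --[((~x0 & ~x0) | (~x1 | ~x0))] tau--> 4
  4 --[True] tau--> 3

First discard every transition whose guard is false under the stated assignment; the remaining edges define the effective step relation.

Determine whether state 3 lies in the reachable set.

7 transition(s) survive guard evaluation.
L0 = {0}
L1 = {5}  now seen {0,5}
L2 = {4}  now seen {0,4,5}
L3 = {3}  now seen {0,3,4,5}
L4 = {2}  now seen {0,2,3,4,5}
R = {0,2,3,4,5}
witness 3: tau·tau·tau

Answer: REACHABLE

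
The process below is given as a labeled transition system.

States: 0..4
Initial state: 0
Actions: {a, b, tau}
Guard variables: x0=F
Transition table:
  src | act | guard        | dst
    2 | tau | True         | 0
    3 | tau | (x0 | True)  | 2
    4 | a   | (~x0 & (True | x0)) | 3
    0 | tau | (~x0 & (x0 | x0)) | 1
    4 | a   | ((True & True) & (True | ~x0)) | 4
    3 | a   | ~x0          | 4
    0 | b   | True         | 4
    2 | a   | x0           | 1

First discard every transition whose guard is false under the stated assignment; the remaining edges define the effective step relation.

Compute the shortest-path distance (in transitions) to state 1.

Answer: UNREACHABLE

Analysis:
Breadth-first toward 1:
  Layer 0: {0}
  Layer 1: {4}
  Layer 2: {3}
  Layer 3: {2}
1 never appears.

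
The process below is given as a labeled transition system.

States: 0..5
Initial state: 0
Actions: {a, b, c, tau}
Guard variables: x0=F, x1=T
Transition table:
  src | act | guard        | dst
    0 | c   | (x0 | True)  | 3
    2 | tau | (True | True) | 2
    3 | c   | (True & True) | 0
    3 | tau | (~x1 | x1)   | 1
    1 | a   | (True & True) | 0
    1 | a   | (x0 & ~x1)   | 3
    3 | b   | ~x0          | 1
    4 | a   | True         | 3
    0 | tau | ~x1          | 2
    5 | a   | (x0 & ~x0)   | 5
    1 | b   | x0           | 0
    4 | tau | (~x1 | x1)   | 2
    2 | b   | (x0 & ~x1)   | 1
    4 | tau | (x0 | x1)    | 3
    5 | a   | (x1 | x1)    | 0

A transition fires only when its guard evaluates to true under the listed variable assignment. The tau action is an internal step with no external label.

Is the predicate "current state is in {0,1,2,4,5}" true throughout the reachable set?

Answer: INVARIANT VIOLATED at state 3

Working:
Allowed set {0,1,2,4,5}
Reach set: {0,1,3}
  0: ✓
  1: ✓
  3: ✗ unsafe
counterexample path to 3: c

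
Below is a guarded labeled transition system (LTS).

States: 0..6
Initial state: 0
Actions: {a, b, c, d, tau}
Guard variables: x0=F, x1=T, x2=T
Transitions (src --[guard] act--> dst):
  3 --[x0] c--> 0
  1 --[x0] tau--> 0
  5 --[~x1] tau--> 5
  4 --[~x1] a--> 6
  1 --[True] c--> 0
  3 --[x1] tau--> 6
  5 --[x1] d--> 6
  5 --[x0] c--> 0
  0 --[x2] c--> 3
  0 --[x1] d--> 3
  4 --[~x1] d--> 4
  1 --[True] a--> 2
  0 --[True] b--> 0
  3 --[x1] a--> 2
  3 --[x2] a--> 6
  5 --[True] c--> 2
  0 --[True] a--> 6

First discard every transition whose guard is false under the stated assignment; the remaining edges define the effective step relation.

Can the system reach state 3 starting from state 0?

11 transition(s) survive guard evaluation.
Layer 0: {0}
Layer 1: {3,6}  now seen {0,3,6}
Layer 2: {2}  now seen {0,2,3,6}
Reach set: {0,2,3,6}
trace reaching 3: c

Answer: REACHABLE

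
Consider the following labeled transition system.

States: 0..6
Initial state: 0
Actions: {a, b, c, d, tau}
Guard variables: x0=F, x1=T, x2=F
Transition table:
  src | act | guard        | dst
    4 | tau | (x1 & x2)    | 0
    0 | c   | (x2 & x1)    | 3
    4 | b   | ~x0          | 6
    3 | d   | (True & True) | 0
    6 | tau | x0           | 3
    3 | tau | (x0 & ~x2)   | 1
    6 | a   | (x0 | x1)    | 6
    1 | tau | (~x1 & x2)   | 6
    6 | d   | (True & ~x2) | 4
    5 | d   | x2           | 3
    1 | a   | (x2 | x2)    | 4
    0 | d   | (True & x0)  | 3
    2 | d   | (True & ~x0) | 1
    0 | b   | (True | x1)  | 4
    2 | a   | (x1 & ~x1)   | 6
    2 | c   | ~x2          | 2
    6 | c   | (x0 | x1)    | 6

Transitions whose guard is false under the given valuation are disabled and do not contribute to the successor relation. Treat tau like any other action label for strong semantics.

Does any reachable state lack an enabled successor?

Answer: DEADLOCK-FREE

Analysis:
Reach set: {0,4,6}
  0: b→4  [1 out]
  4: b→6  [1 out]
  6: a→6  c→6  d→4  [3 out]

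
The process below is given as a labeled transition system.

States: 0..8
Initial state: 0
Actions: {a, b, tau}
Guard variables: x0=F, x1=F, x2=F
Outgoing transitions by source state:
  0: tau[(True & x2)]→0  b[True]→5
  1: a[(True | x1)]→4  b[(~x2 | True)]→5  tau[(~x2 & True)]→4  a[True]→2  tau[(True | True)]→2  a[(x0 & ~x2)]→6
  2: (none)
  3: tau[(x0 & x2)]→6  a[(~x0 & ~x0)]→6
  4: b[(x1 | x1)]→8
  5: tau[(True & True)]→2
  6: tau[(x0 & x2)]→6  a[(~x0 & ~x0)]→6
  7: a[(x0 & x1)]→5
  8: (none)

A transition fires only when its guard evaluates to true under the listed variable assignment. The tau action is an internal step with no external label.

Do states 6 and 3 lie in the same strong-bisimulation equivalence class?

Answer: BISIMILAR

Working:
Compute ~ classes (split until stable):
  round 0: {{0,1,2,3,4,5,6,7,8}}
  round 1: {{0},{1},{2,4,7,8},{3,6},{5}}
Fixed point at round 2; 5 class(es).
6∈{3,6}, 3∈{3,6}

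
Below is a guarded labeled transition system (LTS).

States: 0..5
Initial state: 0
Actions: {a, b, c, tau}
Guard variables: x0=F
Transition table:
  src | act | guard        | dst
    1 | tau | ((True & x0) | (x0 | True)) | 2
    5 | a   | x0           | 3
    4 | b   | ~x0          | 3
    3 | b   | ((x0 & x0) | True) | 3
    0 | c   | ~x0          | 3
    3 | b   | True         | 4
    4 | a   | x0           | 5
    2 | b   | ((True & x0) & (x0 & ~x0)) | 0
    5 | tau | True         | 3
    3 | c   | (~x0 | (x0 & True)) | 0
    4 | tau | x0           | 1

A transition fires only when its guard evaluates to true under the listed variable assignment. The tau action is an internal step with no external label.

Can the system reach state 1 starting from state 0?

Answer: UNREACHABLE

Trace:
Guard filter leaves 7 enabled edge(s).
L0 = {0}
L1 = {3}  now seen {0,3}
L2 = {4}  now seen {0,3,4}
Reachable = {0,3,4}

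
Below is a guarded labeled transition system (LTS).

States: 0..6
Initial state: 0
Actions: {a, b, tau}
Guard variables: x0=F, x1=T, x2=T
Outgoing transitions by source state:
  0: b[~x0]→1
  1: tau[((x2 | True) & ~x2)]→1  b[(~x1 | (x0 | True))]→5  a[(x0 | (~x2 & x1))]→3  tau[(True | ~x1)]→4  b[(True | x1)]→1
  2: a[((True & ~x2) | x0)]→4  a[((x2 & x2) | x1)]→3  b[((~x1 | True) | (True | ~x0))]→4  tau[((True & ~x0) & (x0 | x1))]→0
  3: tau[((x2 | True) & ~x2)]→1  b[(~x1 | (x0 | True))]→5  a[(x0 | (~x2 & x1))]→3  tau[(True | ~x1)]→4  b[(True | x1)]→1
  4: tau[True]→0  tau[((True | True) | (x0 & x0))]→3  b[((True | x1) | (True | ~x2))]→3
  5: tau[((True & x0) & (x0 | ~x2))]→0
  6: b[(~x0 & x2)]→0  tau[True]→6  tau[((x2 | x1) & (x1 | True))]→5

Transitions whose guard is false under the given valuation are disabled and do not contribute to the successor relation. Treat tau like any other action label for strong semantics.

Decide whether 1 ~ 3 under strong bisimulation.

Answer: BISIMILAR

Working:
Compute ~ classes (split until stable):
  round 0: {{0,1,2,3,4,5,6}}
  round 1: {{0},{1,3,4,6},{2},{5}}
  round 2: {{0},{1,3},{2},{4},{5},{6}}
stable after 3 split(s): 6 block(s)
[1]={1,3}  [3]={1,3}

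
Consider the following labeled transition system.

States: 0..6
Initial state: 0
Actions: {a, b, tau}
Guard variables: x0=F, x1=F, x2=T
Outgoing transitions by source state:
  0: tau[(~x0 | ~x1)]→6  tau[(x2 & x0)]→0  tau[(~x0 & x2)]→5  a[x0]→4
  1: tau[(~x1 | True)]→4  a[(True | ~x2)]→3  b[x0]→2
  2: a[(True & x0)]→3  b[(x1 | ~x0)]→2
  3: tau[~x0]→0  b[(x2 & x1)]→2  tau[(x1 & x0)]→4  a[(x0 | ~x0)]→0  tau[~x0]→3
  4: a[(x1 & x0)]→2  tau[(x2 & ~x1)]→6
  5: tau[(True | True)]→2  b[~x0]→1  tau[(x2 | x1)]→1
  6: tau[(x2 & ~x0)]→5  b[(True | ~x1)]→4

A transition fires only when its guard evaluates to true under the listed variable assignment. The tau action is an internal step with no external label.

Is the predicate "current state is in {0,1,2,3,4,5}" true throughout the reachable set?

Answer: INVARIANT VIOLATED at state 6

Analysis:
Inv-set: {0,1,2,3,4,5}
Reachable = {0,1,2,3,4,5,6}
  0: ✓
  1: ✓
  2: ✓
  3: ✓
  4: ✓
  5: ✓
  6: outside
witness against invariant: tau → 6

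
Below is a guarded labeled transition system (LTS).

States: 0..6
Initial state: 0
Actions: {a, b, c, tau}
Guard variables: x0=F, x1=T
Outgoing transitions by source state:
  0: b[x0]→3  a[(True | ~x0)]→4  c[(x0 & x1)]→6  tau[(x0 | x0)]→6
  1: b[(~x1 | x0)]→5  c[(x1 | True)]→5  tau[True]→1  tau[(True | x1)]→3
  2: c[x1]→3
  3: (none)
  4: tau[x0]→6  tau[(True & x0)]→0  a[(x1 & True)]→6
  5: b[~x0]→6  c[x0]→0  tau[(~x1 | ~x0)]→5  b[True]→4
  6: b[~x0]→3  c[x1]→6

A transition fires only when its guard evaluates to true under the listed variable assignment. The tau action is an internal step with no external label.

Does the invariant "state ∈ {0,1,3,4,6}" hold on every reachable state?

Answer: INVARIANT HOLDS

Trace:
Safe = {0,1,3,4,6}
R = {0,3,4,6}
  0: ok
  3: ok
  4: ok
  6: ok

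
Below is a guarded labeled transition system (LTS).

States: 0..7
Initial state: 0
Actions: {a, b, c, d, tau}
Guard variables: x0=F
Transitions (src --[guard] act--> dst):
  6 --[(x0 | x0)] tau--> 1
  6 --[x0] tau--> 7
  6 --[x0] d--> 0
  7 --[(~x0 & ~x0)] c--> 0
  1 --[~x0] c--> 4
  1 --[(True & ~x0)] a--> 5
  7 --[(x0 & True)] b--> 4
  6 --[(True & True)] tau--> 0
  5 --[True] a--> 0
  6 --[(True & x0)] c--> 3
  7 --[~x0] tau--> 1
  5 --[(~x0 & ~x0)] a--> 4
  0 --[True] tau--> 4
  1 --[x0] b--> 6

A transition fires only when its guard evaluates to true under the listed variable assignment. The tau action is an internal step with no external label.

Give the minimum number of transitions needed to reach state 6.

Answer: UNREACHABLE

Analysis:
BFS to 6:
  L0 = {0}
  L1 = {4}
6 never appears.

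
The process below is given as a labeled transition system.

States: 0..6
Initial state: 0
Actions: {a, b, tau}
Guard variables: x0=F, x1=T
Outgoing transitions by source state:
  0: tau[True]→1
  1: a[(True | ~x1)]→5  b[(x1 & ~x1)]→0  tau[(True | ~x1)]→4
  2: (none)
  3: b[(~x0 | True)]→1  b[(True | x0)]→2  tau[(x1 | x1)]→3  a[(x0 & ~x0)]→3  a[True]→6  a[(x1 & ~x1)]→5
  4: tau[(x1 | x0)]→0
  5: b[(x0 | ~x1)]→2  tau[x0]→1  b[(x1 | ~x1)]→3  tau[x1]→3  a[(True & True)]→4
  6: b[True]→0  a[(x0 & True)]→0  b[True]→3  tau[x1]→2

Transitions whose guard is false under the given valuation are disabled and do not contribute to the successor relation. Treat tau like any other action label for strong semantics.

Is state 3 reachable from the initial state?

After dropping false guards: 14 live edges.
depth 0: {0}
depth 1: {1}  cumulative {0,1}
depth 2: {4,5}  cumulative {0,1,4,5}
depth 3: {3}  cumulative {0,1,3,4,5}
depth 4: {2,6}  cumulative {0,1,2,3,4,5,6}
R = {0,1,2,3,4,5,6}
Path to 3: tau·a·b

Answer: REACHABLE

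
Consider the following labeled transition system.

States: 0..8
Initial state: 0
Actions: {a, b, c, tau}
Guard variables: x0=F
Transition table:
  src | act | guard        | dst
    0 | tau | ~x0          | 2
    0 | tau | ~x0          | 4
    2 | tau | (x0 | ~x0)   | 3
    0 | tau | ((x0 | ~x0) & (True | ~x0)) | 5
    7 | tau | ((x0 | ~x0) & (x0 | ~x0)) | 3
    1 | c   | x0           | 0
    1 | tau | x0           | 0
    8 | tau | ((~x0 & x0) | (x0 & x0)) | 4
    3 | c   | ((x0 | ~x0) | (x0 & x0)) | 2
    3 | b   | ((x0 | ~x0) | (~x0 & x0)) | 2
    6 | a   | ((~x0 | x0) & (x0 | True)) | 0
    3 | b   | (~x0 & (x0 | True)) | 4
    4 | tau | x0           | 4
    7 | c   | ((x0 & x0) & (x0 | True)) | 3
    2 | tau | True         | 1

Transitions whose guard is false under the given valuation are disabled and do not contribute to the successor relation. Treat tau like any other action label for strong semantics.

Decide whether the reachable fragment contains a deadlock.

R = {0,1,2,3,4,5}
  0: tau→2  tau→4  tau→5  [3 exit(s)]
  1: ∅  [deadlock]
  2: tau→1  tau→3  [2 exit(s)]
  3: b→2  b→4  c→2  [3 exit(s)]
  4: ∅  [deadlock]
  5: ∅  [deadlock]
Path to 1: tau·tau

Answer: DEADLOCK at state 1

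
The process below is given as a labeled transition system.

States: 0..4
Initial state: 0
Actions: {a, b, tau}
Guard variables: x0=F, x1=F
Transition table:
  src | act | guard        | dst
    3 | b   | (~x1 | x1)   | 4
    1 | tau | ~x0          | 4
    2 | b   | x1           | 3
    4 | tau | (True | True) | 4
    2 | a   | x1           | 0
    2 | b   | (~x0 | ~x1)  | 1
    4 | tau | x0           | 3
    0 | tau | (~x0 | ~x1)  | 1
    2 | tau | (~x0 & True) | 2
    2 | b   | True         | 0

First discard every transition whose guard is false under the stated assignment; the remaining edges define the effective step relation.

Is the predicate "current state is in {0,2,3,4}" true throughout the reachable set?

Allowed set {0,2,3,4}
R = {0,1,4}
  0: ok
  1: outside
  4: ok
reach 1 via tau — violates

Answer: INVARIANT VIOLATED at state 1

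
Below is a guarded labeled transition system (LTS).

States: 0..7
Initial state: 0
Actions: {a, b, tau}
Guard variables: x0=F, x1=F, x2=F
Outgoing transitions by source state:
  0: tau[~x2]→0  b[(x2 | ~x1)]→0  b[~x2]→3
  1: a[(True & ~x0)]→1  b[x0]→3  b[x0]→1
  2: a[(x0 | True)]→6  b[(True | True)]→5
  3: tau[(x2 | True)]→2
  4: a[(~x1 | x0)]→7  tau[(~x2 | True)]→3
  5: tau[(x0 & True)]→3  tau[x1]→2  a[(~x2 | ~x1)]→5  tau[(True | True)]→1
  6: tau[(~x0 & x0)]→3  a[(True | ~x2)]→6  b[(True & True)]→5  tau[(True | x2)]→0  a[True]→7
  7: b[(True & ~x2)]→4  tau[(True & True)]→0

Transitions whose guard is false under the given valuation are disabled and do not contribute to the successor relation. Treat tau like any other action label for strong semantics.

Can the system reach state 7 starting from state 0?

Answer: REACHABLE

Working:
Guard filter leaves 17 enabled edge(s).
Layer 0: {0}
Layer 1: {3}  total {0,3}
Layer 2: {2}  total {0,2,3}
Layer 3: {5,6}  total {0,2,3,5,6}
Layer 4: {1,7}  total {0,1,2,3,5,6,7}
Layer 5: {4}  total {0,1,2,3,4,5,6,7}
R = {0,1,2,3,4,5,6,7}
Path to 7: b·tau·a·a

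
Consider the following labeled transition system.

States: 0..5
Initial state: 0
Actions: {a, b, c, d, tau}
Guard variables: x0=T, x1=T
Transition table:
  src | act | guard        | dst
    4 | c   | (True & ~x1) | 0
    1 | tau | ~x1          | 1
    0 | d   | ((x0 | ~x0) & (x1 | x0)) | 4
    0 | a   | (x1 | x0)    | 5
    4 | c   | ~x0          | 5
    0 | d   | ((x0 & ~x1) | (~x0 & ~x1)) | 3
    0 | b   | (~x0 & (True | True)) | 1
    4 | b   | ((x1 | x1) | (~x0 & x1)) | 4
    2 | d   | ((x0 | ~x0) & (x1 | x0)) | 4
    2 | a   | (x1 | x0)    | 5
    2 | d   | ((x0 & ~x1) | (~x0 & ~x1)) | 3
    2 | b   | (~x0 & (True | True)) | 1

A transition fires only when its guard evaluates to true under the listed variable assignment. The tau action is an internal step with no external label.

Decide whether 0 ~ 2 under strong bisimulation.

Compute ~ classes (split until stable):
  π0 = {{0,1,2,3,4,5}}
  π1 = {{0,2},{1,3,5},{4}}
stable after 2 split(s): 3 block(s)
class of 0: {0,2}; class of 2: {0,2}

Answer: BISIMILAR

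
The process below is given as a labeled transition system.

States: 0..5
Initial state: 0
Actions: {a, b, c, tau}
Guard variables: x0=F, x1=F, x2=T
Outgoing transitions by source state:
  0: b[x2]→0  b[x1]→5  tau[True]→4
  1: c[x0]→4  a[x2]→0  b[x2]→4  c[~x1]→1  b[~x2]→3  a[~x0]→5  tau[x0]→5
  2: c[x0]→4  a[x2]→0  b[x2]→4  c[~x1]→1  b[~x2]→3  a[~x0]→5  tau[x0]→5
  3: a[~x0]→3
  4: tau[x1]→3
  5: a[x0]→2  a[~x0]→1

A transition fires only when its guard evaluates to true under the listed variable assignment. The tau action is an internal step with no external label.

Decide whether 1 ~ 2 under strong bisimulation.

Refine partition for ~:
  round 0: {{0,1,2,3,4,5}}
  round 1: {{0},{1,2},{3,5},{4}}
  round 2: {{0},{1,2},{3},{4},{5}}
5 equivalence class(es) (converged in 3)
class of 1: {1,2}; class of 2: {1,2}

Answer: BISIMILAR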